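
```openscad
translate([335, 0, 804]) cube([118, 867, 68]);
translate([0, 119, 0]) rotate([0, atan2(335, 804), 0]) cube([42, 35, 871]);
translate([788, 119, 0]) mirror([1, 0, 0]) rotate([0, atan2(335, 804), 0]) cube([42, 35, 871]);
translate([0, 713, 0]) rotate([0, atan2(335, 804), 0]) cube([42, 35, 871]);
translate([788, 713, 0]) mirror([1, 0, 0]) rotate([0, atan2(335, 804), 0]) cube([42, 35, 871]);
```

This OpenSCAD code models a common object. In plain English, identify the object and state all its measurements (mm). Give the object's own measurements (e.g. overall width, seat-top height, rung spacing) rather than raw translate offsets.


A sawhorse. A 118×867×68 mm beam (x, y, z) sits on two A-frame leg pairs. Each pair is two raked legs of 42×35 mm section (35 mm along y) splaying symmetrically in x. Each leg rises 804 mm vertically over 335 mm of horizontal reach and is 871 mm long along its own axis. Every leg's outer bottom edge rests on the floor and its outer top edge meets a bottom edge of the beam — the left legs (tilting toward +x) meet the beam's −x bottom edge, the right legs (their mirror images, tilting toward −x) meet its +x bottom edge — so the leg tops tuck under the beam, the beam's underside is 804 mm above the floor, and the feet are 788 mm apart outside-to-outside with the beam centred between them. The two leg pairs are set in 119 mm from either end of the beam.


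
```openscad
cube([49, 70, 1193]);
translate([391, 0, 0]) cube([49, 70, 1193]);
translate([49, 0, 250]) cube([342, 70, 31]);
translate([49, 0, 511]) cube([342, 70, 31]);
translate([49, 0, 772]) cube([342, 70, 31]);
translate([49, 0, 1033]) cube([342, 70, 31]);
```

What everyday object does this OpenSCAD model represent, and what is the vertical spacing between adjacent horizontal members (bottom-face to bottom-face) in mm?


A ladder. The rung spacing is 261 mm.

Two tall 49×70 posts with 4 short bars between them — a ladder. Adjacent rungs sit at z = 250 and z = 511, so the spacing is 511 − 250 = 261 mm.


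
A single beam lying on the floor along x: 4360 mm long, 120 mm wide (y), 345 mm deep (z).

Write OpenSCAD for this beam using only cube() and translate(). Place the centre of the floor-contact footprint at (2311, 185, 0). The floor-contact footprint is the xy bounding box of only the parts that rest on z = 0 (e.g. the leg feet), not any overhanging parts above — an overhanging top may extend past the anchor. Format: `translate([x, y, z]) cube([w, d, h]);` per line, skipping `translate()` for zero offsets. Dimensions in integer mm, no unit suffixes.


translate([131, 125, 0]) cube([4360, 120, 345]);


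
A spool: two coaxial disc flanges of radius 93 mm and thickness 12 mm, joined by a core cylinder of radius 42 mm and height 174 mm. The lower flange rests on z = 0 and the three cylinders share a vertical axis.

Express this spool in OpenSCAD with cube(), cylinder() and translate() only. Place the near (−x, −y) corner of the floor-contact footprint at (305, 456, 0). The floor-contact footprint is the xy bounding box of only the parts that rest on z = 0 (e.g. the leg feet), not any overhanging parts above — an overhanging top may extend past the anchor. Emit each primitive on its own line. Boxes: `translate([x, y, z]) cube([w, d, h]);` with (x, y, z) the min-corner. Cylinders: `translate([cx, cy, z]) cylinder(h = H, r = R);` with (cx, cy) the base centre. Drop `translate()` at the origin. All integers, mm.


translate([398, 549, 0]) cylinder(h = 12, r = 93);
translate([398, 549, 12]) cylinder(h = 174, r = 42);
translate([398, 549, 186]) cylinder(h = 12, r = 93);


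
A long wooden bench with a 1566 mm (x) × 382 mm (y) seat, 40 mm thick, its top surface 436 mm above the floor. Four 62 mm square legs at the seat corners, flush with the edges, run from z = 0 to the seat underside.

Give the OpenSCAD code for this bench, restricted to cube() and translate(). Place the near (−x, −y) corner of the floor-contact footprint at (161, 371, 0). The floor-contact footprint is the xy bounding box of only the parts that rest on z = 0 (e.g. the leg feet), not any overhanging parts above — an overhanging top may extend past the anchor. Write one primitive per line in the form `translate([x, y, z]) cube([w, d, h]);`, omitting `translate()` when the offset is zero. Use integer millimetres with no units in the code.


translate([161, 371, 396]) cube([1566, 382, 40]);
translate([161, 371, 0]) cube([62, 62, 396]);
translate([161, 691, 0]) cube([62, 62, 396]);
translate([1665, 371, 0]) cube([62, 62, 396]);
translate([1665, 691, 0]) cube([62, 62, 396]);


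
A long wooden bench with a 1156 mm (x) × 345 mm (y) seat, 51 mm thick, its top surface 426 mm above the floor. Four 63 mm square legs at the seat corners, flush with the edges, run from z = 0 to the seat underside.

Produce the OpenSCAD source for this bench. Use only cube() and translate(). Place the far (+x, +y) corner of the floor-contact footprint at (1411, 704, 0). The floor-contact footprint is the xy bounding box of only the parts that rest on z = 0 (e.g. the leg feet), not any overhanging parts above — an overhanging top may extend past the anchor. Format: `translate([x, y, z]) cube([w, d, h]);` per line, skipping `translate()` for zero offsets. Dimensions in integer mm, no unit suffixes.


// leg_h = 426 − 51 = 375
translate([255, 359, 375]) cube([1156, 345, 51]);
translate([255, 359, 0]) cube([63, 63, 375]);
translate([255, 641, 0]) cube([63, 63, 375]);
translate([1348, 359, 0]) cube([63, 63, 375]);
translate([1348, 641, 0]) cube([63, 63, 375]);


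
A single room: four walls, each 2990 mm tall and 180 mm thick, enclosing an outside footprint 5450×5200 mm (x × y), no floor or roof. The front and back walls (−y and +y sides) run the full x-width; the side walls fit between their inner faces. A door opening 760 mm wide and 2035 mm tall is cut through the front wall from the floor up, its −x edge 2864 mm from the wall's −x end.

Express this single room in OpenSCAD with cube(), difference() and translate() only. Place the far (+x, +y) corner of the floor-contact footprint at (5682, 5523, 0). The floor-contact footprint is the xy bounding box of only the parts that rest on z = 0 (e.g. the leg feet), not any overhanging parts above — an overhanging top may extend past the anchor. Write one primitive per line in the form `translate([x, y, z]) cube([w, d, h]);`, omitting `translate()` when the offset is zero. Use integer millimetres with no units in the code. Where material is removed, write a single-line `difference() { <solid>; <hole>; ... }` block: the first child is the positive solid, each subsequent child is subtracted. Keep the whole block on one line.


difference() { translate([232, 323, 0]) cube([5450, 180, 2990]); translate([3096, 323, 0]) cube([760, 180, 2035]); }
translate([232, 5343, 0]) cube([5450, 180, 2990]);
translate([232, 503, 0]) cube([180, 4840, 2990]);
translate([5502, 503, 0]) cube([180, 4840, 2990]);


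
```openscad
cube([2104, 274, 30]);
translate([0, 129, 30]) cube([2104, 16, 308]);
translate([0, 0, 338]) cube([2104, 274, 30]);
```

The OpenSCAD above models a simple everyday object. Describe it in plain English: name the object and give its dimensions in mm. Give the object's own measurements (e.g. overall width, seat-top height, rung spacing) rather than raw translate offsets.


An I-beam lying along x, 2104 mm long. Overall section height 368 mm. Two flanges 274 mm wide (y) and 30 mm thick, one on the floor and one at the top; a web 16 mm thick runs between them, centred on the flange width.


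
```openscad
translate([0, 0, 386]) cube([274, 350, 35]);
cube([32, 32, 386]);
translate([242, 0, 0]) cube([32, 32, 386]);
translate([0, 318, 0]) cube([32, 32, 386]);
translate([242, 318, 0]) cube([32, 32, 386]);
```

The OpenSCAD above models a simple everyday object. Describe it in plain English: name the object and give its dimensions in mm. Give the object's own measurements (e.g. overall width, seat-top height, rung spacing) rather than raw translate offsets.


A four-legged stool. The seat is a 274×350×35 mm slab whose top surface is at z = 421 mm; four square legs, each 32×32 mm in cross-section, run from the floor (z = 0) to the underside of the seat, each flush with a corner of the seat.


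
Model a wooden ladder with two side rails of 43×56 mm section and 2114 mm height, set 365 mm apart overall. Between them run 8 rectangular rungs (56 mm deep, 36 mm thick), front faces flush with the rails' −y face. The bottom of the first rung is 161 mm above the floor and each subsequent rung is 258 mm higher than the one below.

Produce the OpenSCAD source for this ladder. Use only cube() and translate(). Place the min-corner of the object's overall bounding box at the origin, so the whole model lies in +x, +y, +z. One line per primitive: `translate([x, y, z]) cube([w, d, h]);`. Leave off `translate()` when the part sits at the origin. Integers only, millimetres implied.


// rung span = 365 - 2*43 = 279
// rung[k] z = 161 + k*258
cube([43, 56, 2114]);
translate([322, 0, 0]) cube([43, 56, 2114]);
translate([43, 0, 161]) cube([279, 56, 36]);
translate([43, 0, 419]) cube([279, 56, 36]);
translate([43, 0, 677]) cube([279, 56, 36]);
translate([43, 0, 935]) cube([279, 56, 36]);
translate([43, 0, 1193]) cube([279, 56, 36]);
translate([43, 0, 1451]) cube([279, 56, 36]);
translate([43, 0, 1709]) cube([279, 56, 36]);
translate([43, 0, 1967]) cube([279, 56, 36]);


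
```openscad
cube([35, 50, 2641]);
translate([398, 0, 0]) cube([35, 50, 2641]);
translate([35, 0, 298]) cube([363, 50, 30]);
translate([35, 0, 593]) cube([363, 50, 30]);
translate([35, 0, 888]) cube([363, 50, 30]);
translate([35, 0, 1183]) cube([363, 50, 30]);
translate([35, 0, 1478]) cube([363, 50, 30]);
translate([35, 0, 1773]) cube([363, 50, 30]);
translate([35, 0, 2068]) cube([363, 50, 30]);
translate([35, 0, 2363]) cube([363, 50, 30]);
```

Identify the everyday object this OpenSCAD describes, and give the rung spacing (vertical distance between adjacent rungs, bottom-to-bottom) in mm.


A ladder. The rung spacing is 295 mm.

Two tall 35×50 posts with 8 short bars between them — a ladder. Adjacent rungs sit at z = 298 and z = 593, so the spacing is 593 − 298 = 295 mm.


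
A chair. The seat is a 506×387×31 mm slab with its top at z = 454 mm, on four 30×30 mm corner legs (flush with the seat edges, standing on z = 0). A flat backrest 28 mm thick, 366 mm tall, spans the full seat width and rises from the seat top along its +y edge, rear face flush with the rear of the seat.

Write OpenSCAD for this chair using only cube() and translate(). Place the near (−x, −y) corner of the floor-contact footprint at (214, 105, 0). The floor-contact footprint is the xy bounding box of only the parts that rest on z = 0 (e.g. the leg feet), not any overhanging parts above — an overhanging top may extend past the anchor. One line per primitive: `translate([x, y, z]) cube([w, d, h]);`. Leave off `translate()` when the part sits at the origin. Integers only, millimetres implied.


translate([214, 105, 423]) cube([506, 387, 31]);
translate([214, 105, 0]) cube([30, 30, 423]);
translate([690, 105, 0]) cube([30, 30, 423]);
translate([214, 462, 0]) cube([30, 30, 423]);
translate([690, 462, 0]) cube([30, 30, 423]);
translate([214, 464, 454]) cube([506, 28, 366]);


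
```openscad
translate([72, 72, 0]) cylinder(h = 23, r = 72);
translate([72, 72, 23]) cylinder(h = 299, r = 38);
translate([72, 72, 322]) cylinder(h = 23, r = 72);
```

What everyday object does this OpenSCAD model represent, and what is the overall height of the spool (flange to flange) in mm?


A spool. The overall height is 345 mm.

Three coaxial cylinders, large–small–large — a spool. Two 23 mm flanges and a 299 mm core give 23 + 299 + 23 = 345 mm.


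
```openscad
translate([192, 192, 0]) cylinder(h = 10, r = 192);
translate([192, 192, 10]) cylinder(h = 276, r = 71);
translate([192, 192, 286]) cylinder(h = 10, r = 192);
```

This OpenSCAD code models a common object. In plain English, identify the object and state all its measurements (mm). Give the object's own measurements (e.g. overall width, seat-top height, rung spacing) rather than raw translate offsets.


A spool: two coaxial disc flanges of radius 192 mm and thickness 10 mm, joined by a core cylinder of radius 71 mm and height 276 mm. The lower flange rests on z = 0 and the three cylinders share a vertical axis.


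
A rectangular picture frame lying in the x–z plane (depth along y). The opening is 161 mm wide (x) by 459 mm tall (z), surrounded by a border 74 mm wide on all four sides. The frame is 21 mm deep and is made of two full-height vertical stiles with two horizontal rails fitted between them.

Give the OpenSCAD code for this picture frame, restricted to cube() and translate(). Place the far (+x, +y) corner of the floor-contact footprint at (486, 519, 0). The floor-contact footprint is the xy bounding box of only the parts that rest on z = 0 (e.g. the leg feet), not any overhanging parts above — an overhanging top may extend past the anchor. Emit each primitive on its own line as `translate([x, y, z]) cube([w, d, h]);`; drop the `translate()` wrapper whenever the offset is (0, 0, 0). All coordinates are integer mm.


translate([177, 498, 0]) cube([74, 21, 607]);
translate([412, 498, 0]) cube([74, 21, 607]);
translate([251, 498, 0]) cube([161, 21, 74]);
translate([251, 498, 533]) cube([161, 21, 74]);


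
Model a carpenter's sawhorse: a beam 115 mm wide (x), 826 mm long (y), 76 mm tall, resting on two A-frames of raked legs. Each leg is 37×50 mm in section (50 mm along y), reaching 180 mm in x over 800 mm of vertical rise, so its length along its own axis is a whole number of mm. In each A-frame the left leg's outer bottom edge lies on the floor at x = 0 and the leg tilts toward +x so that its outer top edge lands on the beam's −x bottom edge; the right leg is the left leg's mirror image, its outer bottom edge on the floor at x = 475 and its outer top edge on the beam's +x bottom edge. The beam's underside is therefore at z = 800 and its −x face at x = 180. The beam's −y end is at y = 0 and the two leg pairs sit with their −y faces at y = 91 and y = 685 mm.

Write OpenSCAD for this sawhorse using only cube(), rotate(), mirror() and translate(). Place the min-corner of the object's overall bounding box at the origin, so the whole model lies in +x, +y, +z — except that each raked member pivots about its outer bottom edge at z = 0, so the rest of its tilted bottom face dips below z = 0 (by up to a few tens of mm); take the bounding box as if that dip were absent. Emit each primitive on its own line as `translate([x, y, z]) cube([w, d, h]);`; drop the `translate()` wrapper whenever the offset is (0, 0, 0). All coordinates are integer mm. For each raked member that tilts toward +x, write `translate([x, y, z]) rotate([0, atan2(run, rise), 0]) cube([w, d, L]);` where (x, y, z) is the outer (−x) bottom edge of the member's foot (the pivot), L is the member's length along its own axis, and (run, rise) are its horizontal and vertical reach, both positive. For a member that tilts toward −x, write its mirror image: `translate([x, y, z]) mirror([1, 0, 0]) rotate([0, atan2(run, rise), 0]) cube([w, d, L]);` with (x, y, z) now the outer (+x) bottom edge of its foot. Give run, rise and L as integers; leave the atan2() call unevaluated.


// leg length = √(180² + 800²) = 820
// right-leg outer foot x = 2·180 + 115 = 475
// beam min-corner = (180, 0, 800)
translate([180, 0, 800]) cube([115, 826, 76]);
translate([0, 91, 0]) rotate([0, atan2(180, 800), 0]) cube([37, 50, 820]);
translate([475, 91, 0]) mirror([1, 0, 0]) rotate([0, atan2(180, 800), 0]) cube([37, 50, 820]);
translate([0, 685, 0]) rotate([0, atan2(180, 800), 0]) cube([37, 50, 820]);
translate([475, 685, 0]) mirror([1, 0, 0]) rotate([0, atan2(180, 800), 0]) cube([37, 50, 820]);


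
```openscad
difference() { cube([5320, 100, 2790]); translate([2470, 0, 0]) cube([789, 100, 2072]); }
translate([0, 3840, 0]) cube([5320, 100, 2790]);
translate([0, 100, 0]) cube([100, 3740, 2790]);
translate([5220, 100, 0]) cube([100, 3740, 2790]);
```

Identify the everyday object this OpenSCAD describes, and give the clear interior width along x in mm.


A single room. The interior width is 5120 mm.

Four walls enclosing a rectangle with a door in the front wall — a room. Outside width 5320 minus two 100 mm walls gives 5120 mm.


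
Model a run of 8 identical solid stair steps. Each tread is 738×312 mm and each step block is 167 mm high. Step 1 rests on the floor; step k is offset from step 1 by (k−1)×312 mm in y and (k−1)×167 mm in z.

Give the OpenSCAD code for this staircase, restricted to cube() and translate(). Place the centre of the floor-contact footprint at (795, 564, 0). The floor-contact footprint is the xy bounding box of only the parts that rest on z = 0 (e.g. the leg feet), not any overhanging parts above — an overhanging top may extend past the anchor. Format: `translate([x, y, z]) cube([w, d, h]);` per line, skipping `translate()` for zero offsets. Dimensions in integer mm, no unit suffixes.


translate([426, 408, 0]) cube([738, 312, 167]);
translate([426, 720, 167]) cube([738, 312, 167]);
translate([426, 1032, 334]) cube([738, 312, 167]);
translate([426, 1344, 501]) cube([738, 312, 167]);
translate([426, 1656, 668]) cube([738, 312, 167]);
translate([426, 1968, 835]) cube([738, 312, 167]);
translate([426, 2280, 1002]) cube([738, 312, 167]);
translate([426, 2592, 1169]) cube([738, 312, 167]);


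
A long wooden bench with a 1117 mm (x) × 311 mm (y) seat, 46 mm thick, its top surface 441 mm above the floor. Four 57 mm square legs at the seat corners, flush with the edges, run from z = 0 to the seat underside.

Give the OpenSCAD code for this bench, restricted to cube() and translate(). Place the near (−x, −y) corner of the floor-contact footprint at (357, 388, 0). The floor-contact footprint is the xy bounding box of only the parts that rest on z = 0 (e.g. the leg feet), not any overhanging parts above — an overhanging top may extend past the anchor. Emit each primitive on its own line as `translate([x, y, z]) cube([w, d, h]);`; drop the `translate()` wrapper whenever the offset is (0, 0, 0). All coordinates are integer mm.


translate([357, 388, 395]) cube([1117, 311, 46]);
translate([357, 388, 0]) cube([57, 57, 395]);
translate([357, 642, 0]) cube([57, 57, 395]);
translate([1417, 388, 0]) cube([57, 57, 395]);
translate([1417, 642, 0]) cube([57, 57, 395]);


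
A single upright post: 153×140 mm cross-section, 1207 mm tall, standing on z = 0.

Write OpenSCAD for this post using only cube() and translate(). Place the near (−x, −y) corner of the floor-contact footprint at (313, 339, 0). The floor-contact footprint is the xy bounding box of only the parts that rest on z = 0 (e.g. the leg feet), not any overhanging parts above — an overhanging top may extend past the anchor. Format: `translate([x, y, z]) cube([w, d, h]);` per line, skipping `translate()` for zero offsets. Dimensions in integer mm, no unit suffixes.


translate([313, 339, 0]) cube([153, 140, 1207]);


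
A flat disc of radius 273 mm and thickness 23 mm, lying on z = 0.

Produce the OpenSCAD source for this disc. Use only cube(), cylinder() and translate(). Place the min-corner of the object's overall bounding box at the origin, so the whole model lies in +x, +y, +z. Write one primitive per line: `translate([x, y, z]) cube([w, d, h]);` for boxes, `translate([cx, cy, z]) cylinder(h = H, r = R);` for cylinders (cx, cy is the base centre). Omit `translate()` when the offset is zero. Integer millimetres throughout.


translate([273, 273, 0]) cylinder(h = 23, r = 273);


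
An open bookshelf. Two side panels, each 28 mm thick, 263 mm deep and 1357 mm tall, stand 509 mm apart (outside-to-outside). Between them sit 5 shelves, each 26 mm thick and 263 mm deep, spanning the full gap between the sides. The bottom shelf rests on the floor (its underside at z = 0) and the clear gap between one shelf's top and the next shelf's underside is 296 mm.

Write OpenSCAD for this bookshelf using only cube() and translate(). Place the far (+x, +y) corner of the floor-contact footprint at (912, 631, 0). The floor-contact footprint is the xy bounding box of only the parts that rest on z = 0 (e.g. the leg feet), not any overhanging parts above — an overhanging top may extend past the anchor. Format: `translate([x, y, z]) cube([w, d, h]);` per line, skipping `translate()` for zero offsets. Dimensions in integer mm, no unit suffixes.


translate([403, 368, 0]) cube([28, 263, 1357]);
translate([884, 368, 0]) cube([28, 263, 1357]);
translate([431, 368, 0]) cube([453, 263, 26]);
translate([431, 368, 322]) cube([453, 263, 26]);
translate([431, 368, 644]) cube([453, 263, 26]);
translate([431, 368, 966]) cube([453, 263, 26]);
translate([431, 368, 1288]) cube([453, 263, 26]);


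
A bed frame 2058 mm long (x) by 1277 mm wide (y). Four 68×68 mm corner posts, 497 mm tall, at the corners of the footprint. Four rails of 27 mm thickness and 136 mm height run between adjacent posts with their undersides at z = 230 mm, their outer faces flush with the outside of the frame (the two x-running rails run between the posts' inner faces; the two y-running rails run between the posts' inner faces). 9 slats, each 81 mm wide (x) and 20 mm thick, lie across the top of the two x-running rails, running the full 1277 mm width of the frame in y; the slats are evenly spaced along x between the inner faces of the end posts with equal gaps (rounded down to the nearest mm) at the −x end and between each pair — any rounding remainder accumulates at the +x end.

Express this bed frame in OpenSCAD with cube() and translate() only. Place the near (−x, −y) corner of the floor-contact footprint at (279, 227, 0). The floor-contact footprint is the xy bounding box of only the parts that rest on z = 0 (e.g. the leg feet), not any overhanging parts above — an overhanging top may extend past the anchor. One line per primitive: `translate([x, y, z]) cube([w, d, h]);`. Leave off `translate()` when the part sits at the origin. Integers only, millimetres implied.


translate([279, 227, 0]) cube([68, 68, 497]);
translate([279, 1436, 0]) cube([68, 68, 497]);
translate([2269, 227, 0]) cube([68, 68, 497]);
translate([2269, 1436, 0]) cube([68, 68, 497]);
translate([347, 227, 230]) cube([1922, 27, 136]);
translate([347, 1477, 230]) cube([1922, 27, 136]);
translate([279, 295, 230]) cube([27, 1141, 136]);
translate([2310, 295, 230]) cube([27, 1141, 136]);
translate([466, 227, 366]) cube([81, 1277, 20]);
translate([666, 227, 366]) cube([81, 1277, 20]);
translate([866, 227, 366]) cube([81, 1277, 20]);
translate([1066, 227, 366]) cube([81, 1277, 20]);
translate([1266, 227, 366]) cube([81, 1277, 20]);
translate([1466, 227, 366]) cube([81, 1277, 20]);
translate([1666, 227, 366]) cube([81, 1277, 20]);
translate([1866, 227, 366]) cube([81, 1277, 20]);
translate([2066, 227, 366]) cube([81, 1277, 20]);


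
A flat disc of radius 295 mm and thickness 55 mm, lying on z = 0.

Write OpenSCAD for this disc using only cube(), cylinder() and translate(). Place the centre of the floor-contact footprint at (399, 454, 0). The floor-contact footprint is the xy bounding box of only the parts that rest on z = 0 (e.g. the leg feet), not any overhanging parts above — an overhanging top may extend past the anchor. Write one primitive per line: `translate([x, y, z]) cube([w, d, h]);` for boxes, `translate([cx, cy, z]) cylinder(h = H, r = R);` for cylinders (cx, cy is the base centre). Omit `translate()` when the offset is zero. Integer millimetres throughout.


translate([399, 454, 0]) cylinder(h = 55, r = 295);


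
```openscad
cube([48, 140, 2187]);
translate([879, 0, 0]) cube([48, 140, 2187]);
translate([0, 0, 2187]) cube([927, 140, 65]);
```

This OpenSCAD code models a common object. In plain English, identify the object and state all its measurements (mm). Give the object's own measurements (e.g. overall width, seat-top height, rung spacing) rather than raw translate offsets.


A door frame. The clear opening is 831 mm wide and 2187 mm high. Two 48 mm wide jambs, 140 mm deep, stand either side of the opening from the floor to the top of the opening. A 65 mm thick head sits across the top of both jambs, spanning the full outside width of the frame.


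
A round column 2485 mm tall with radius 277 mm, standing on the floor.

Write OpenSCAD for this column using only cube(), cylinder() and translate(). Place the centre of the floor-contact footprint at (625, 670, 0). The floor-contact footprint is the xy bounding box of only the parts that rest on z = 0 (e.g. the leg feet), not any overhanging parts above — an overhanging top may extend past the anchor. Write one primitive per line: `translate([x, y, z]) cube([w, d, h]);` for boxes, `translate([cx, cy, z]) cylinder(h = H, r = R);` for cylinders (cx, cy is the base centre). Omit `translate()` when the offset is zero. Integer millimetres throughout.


translate([625, 670, 0]) cylinder(h = 2485, r = 277);


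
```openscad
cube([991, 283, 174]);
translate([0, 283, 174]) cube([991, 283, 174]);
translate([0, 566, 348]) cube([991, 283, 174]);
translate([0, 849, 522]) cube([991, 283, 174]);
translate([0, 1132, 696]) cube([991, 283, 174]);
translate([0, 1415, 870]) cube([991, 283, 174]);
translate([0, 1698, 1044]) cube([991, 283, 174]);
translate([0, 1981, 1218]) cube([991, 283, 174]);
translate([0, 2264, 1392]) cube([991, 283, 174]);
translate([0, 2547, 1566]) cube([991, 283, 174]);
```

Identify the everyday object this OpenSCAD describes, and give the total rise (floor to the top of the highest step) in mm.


A staircase. The total rise is 1740 mm.

10 identical blocks, each offset up and back from the previous — a staircase. Each step is 174 mm tall and there are 10 of them, so the total rise is 10 × 174 = 1740 mm.


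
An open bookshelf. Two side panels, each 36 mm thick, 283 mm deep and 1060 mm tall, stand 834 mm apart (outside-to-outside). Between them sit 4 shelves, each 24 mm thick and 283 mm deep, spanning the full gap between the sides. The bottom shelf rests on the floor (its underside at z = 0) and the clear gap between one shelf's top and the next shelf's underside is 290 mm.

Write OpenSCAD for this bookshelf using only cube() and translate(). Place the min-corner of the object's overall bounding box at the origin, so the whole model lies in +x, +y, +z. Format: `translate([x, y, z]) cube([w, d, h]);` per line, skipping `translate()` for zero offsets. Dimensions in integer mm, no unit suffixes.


cube([36, 283, 1060]);
translate([798, 0, 0]) cube([36, 283, 1060]);
translate([36, 0, 0]) cube([762, 283, 24]);
translate([36, 0, 314]) cube([762, 283, 24]);
translate([36, 0, 628]) cube([762, 283, 24]);
translate([36, 0, 942]) cube([762, 283, 24]);


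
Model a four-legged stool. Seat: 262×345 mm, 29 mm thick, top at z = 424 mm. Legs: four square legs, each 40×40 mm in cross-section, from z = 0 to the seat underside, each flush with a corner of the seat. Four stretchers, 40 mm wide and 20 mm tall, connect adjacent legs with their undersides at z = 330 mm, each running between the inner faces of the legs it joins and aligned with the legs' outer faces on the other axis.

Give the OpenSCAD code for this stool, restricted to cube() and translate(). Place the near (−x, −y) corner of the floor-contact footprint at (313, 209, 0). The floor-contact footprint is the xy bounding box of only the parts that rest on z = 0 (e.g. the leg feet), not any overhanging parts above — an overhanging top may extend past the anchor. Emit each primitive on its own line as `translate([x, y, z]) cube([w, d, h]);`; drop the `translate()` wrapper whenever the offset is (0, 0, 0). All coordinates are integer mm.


translate([313, 209, 395]) cube([262, 345, 29]);
translate([313, 209, 0]) cube([40, 40, 395]);
translate([535, 209, 0]) cube([40, 40, 395]);
translate([313, 514, 0]) cube([40, 40, 395]);
translate([535, 514, 0]) cube([40, 40, 395]);
translate([353, 209, 330]) cube([182, 40, 20]);
translate([353, 514, 330]) cube([182, 40, 20]);
translate([313, 249, 330]) cube([40, 265, 20]);
translate([535, 249, 330]) cube([40, 265, 20]);


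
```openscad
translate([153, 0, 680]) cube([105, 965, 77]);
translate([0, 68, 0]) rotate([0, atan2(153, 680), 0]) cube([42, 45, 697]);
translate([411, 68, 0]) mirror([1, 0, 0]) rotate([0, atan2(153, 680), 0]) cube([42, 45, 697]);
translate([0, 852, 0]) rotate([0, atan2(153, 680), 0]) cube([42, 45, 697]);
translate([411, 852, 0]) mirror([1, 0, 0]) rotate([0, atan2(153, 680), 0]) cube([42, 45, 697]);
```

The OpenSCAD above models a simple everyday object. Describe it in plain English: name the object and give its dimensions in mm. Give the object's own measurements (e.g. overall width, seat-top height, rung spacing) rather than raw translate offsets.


A sawhorse. A 105×965×77 mm beam (x, y, z) sits on two A-frame leg pairs. Each pair is two raked legs of 42×45 mm section (45 mm along y) splaying symmetrically in x. Each leg rises 680 mm vertically over 153 mm of horizontal reach and is 697 mm long along its own axis. Every leg's outer bottom edge rests on the floor and its outer top edge meets a bottom edge of the beam — the left legs (tilting toward +x) meet the beam's −x bottom edge, the right legs (their mirror images, tilting toward −x) meet its +x bottom edge — so the leg tops tuck under the beam, the beam's underside is 680 mm above the floor, and the feet are 411 mm apart outside-to-outside with the beam centred between them. The two leg pairs are set in 68 mm from either end of the beam.


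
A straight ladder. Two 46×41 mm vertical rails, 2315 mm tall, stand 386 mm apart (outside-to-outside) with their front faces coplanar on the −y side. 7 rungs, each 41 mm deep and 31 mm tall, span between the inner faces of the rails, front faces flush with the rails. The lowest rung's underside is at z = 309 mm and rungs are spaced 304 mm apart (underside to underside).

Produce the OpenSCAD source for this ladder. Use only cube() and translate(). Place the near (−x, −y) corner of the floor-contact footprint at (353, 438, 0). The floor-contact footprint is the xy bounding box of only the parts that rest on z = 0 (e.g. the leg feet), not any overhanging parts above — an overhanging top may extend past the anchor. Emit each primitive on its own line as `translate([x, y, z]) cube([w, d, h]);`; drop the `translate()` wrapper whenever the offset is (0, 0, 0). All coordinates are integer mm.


translate([353, 438, 0]) cube([46, 41, 2315]);
translate([693, 438, 0]) cube([46, 41, 2315]);
translate([399, 438, 309]) cube([294, 41, 31]);
translate([399, 438, 613]) cube([294, 41, 31]);
translate([399, 438, 917]) cube([294, 41, 31]);
translate([399, 438, 1221]) cube([294, 41, 31]);
translate([399, 438, 1525]) cube([294, 41, 31]);
translate([399, 438, 1829]) cube([294, 41, 31]);
translate([399, 438, 2133]) cube([294, 41, 31]);


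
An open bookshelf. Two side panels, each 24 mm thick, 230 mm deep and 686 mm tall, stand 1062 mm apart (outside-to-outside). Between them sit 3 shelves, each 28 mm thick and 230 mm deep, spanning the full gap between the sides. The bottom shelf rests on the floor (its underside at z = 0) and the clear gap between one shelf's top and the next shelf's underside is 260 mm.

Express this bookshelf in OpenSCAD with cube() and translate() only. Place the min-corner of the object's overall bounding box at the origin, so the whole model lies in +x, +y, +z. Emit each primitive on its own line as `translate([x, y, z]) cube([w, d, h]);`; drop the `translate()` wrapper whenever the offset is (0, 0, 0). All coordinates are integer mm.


cube([24, 230, 686]);
translate([1038, 0, 0]) cube([24, 230, 686]);
translate([24, 0, 0]) cube([1014, 230, 28]);
translate([24, 0, 288]) cube([1014, 230, 28]);
translate([24, 0, 576]) cube([1014, 230, 28]);


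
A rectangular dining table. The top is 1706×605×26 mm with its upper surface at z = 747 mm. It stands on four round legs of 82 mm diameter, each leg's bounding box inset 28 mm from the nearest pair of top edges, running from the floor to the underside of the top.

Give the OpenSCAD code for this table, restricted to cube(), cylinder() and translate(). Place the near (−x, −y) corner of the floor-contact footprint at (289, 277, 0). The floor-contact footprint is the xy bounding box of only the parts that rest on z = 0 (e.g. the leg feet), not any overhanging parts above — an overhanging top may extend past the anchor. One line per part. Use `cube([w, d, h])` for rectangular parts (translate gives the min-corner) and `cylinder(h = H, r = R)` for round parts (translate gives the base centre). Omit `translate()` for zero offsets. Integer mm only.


translate([261, 249, 721]) cube([1706, 605, 26]);
translate([330, 318, 0]) cylinder(h = 721, r = 41);
translate([1898, 318, 0]) cylinder(h = 721, r = 41);
translate([330, 785, 0]) cylinder(h = 721, r = 41);
translate([1898, 785, 0]) cylinder(h = 721, r = 41);


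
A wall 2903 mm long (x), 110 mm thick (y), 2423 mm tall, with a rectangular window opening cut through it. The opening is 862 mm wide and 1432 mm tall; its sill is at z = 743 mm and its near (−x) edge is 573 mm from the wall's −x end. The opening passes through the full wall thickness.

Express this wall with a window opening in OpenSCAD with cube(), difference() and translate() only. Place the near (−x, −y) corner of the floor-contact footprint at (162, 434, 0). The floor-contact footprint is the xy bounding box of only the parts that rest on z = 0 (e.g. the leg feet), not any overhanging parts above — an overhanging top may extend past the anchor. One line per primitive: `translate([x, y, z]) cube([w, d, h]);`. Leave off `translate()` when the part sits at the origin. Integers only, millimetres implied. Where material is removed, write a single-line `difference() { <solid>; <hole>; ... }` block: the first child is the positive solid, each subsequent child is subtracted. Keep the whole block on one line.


difference() { translate([162, 434, 0]) cube([2903, 110, 2423]); translate([735, 434, 743]) cube([862, 110, 1432]); }


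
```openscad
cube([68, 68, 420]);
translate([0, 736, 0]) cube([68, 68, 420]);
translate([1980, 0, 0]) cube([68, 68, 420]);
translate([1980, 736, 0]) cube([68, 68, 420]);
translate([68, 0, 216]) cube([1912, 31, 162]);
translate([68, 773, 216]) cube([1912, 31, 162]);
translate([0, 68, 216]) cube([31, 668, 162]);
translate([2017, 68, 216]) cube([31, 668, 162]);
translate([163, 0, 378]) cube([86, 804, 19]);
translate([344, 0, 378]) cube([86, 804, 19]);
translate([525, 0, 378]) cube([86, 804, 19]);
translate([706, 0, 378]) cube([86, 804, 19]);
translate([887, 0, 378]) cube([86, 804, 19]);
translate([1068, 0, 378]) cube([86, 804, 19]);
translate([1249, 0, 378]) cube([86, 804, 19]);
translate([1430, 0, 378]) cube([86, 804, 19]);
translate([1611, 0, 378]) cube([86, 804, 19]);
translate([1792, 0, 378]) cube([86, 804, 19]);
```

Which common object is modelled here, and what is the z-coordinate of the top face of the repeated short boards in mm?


A bed frame. The slat-top height is 397 mm.

Four posts, four rails, and a row of slats — a bed frame. Slats sit on the rails at z = 216 + 162 = 378; with slat thickness 19, the top is 397 mm.


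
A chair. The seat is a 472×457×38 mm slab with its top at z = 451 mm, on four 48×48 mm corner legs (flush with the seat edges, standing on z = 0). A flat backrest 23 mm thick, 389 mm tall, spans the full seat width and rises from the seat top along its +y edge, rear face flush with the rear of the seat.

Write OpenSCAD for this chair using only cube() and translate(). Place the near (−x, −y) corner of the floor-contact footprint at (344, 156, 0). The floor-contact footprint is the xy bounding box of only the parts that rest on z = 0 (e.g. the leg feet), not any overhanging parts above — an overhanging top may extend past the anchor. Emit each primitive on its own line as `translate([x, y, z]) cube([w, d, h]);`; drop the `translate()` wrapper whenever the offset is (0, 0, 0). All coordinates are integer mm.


// leg_h = 451 - 38 = 413
translate([344, 156, 413]) cube([472, 457, 38]);
translate([344, 156, 0]) cube([48, 48, 413]);
translate([768, 156, 0]) cube([48, 48, 413]);
translate([344, 565, 0]) cube([48, 48, 413]);
translate([768, 565, 0]) cube([48, 48, 413]);
translate([344, 590, 451]) cube([472, 23, 389]);


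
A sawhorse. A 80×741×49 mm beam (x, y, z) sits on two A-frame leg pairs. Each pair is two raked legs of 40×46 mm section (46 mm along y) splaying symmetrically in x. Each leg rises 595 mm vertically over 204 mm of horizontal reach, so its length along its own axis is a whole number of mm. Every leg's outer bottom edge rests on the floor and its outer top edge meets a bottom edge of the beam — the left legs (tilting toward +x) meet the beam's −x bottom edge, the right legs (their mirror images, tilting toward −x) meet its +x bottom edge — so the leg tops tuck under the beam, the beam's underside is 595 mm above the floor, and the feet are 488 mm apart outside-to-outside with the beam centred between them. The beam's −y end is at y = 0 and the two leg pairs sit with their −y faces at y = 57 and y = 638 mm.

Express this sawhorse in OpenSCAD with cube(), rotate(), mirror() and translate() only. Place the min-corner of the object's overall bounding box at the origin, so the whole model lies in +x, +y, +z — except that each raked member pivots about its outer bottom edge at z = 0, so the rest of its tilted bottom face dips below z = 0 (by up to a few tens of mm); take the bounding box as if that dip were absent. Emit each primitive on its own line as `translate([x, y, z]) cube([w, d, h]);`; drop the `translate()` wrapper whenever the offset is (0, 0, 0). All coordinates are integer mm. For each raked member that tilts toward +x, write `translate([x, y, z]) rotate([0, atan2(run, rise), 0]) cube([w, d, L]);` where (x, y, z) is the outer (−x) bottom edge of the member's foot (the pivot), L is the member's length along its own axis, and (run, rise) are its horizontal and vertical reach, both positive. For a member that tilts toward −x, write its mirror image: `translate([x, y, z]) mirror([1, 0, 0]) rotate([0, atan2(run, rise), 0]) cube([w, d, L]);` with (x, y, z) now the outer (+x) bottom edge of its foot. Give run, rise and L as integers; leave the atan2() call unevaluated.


translate([204, 0, 595]) cube([80, 741, 49]);
translate([0, 57, 0]) rotate([0, atan2(204, 595), 0]) cube([40, 46, 629]);
translate([488, 57, 0]) mirror([1, 0, 0]) rotate([0, atan2(204, 595), 0]) cube([40, 46, 629]);
translate([0, 638, 0]) rotate([0, atan2(204, 595), 0]) cube([40, 46, 629]);
translate([488, 638, 0]) mirror([1, 0, 0]) rotate([0, atan2(204, 595), 0]) cube([40, 46, 629]);


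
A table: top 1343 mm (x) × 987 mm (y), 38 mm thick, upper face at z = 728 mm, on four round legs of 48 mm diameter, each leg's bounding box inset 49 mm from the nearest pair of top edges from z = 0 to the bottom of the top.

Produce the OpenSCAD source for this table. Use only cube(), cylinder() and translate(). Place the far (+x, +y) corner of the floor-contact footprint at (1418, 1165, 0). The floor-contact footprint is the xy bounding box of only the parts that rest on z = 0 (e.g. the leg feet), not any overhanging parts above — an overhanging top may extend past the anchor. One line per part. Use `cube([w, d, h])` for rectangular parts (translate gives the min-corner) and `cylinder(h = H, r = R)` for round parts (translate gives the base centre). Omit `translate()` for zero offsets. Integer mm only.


translate([124, 227, 690]) cube([1343, 987, 38]);
translate([197, 300, 0]) cylinder(h = 690, r = 24);
translate([1394, 300, 0]) cylinder(h = 690, r = 24);
translate([197, 1141, 0]) cylinder(h = 690, r = 24);
translate([1394, 1141, 0]) cylinder(h = 690, r = 24);


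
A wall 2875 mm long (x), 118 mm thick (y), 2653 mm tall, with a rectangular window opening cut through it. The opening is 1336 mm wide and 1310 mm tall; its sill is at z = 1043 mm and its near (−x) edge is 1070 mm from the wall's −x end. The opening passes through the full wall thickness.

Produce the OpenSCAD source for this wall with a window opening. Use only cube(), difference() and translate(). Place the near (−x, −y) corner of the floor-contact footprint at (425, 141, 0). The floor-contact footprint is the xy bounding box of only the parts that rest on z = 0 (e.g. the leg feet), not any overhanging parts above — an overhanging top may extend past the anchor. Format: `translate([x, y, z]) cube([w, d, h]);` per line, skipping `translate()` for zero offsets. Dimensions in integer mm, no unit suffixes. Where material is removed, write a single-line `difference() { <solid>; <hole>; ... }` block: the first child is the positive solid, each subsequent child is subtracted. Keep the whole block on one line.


difference() { translate([425, 141, 0]) cube([2875, 118, 2653]); translate([1495, 141, 1043]) cube([1336, 118, 1310]); }
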